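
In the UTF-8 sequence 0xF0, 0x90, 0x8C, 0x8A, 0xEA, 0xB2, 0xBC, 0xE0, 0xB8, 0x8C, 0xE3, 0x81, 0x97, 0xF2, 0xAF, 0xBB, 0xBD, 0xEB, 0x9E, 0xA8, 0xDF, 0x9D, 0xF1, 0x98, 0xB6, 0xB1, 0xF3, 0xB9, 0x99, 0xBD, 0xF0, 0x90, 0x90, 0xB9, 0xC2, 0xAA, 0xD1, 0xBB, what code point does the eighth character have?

U+58DB1

Offset 0: leading byte 0xF0 = 11110000 → 4-byte char #1 = F0 90 8C 8A.
Offset 4: leading byte 0xEA = 11101010 → 3-byte char #2 = EA B2 BC.
Offset 7: leading byte 0xE0 = 11100000 → 3-byte char #3 = E0 B8 8C.
Offset 10: leading byte 0xE3 = 11100011 → 3-byte char #4 = E3 81 97.
Offset 13: leading byte 0xF2 = 11110010 → 4-byte char #5 = F2 AF BB BD.
Offset 17: leading byte 0xEB = 11101011 → 3-byte char #6 = EB 9E A8.
Offset 20: leading byte 0xDF = 11011111 → 2-byte char #7 = DF 9D.
Offset 22: leading byte 0xF1 = 11110001 → 4-byte char #8 = F1 98 B6 B1.
Leading byte 0xF1 = 11110001 matches 11110xxx → 4-byte sequence.
Byte 1: 0xF1 = 11110001, payload 001 (3 bits).
Byte 2: 0x98 = 10011000 (10xxxxxx ✓), payload 011000.
Byte 3: 0xB6 = 10110110 (10xxxxxx ✓), payload 110110.
Byte 4: 0xB1 = 10110001 (10xxxxxx ✓), payload 110001.
Concatenate: 001011000110110110001 = 0x58DB1 (21 bits → U+58DB1).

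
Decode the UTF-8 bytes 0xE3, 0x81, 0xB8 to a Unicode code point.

U+3078

Leading byte 0xE3 = 11100011 matches 1110xxxx → 3-byte sequence.
Byte 1: 0xE3 = 11100011, payload 0011 (4 bits).
Byte 2: 0x81 = 10000001 (10xxxxxx ✓), payload 000001.
Byte 3: 0xB8 = 10111000 (10xxxxxx ✓), payload 111000.
Concatenate: 0011000001111000 = 0x3078 (16 bits → U+3078).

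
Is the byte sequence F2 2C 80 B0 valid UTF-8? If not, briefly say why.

Leading byte 0xF2 = 11110010 → 4-byte form.
Byte 2 is 0x2C = 00101100, which is not 10xxxxxx — expected a continuation byte.

invalid (non-continuation byte where continuation expected)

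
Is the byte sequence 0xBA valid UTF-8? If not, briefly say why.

invalid (continuation byte with no leading byte)

Byte 0xBA = 10111010 has the form 10xxxxxx — a continuation byte — but there is no preceding leading byte.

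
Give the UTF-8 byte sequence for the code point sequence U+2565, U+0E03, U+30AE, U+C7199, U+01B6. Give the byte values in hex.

U+2565: 3-byte form → E2 95 A5.
U+0E03: 3-byte form → E0 B8 83.
U+30AE: 3-byte form → E3 82 AE.
U+C7199: 4-byte form → F3 87 86 99.
U+01B6: 2-byte form → C6 B6.
Concatenated (15 bytes): E2 95 A5 E0 B8 83 E3 82 AE F3 87 86 99 C6 B6.

E2 95 A5 E0 B8 83 E3 82 AE F3 87 86 99 C6 B6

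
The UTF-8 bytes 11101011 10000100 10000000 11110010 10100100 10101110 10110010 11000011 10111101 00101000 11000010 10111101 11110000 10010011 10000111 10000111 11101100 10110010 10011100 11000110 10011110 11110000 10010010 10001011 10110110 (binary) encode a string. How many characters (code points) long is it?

Byte at offset 0: 0xEB = 11101011 → 3-byte char (#1). Advance 3.
Byte at offset 3: 0xF2 = 11110010 → 4-byte char (#2). Advance 4.
Byte at offset 7: 0xC3 = 11000011 → 2-byte char (#3). Advance 2.
Byte at offset 9: 0x28 = 00101000 → 1-byte char (#4). Advance 1.
Byte at offset 10: 0xC2 = 11000010 → 2-byte char (#5). Advance 2.
Byte at offset 12: 0xF0 = 11110000 → 4-byte char (#6). Advance 4.
Byte at offset 16: 0xEC = 11101100 → 3-byte char (#7). Advance 3.
Byte at offset 19: 0xC6 = 11000110 → 2-byte char (#8). Advance 2.
Byte at offset 21: 0xF0 = 11110000 → 4-byte char (#9). Advance 4.
Reached end at offset 25 after 9 code points.

9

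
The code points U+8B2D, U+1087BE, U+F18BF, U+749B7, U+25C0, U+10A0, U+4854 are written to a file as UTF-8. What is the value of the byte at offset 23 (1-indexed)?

1-indexed offset 23 is 0-indexed offset 22.
U+8B2D → 3-byte form E8 AC AD at offsets 0–2.
U+1087BE → 4-byte form F4 88 9E BE at offsets 3–6.
U+F18BF → 4-byte form F3 B1 A2 BF at offsets 7–10.
U+749B7 → 4-byte form F1 B4 A6 B7 at offsets 11–14.
U+25C0 → 3-byte form E2 97 80 at offsets 15–17.
U+10A0 → 3-byte form E1 82 A0 at offsets 18–20.
U+4854 → 3-byte form E4 A1 94 at offsets 21–23.
Offset 22 falls in char 7's range; it's byte 2 of E4 A1 94 = 0xA1.

0xA1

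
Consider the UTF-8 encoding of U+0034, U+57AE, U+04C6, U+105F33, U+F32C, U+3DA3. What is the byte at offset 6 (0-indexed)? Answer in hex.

0xF4

U+0034 → 1-byte form 34 at offsets 0–0.
U+57AE → 3-byte form E5 9E AE at offsets 1–3.
U+04C6 → 2-byte form D3 86 at offsets 4–5.
U+105F33 → 4-byte form F4 85 BC B3 at offsets 6–9.
Offset 6 falls in char 4's range; it's byte 1 of F4 85 BC B3 = 0xF4.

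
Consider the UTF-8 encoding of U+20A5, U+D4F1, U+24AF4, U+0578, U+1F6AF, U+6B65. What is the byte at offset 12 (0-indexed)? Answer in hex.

0xF0

U+20A5 → 3-byte form E2 82 A5 at offsets 0–2.
U+D4F1 → 3-byte form ED 93 B1 at offsets 3–5.
U+24AF4 → 4-byte form F0 A4 AB B4 at offsets 6–9.
U+0578 → 2-byte form D5 B8 at offsets 10–11.
U+1F6AF → 4-byte form F0 9F 9A AF at offsets 12–15.
Offset 12 falls in char 5's range; it's byte 1 of F0 9F 9A AF = 0xF0.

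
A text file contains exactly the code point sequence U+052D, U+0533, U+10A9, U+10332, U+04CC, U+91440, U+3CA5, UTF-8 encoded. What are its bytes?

D4 AD D4 B3 E1 82 A9 F0 90 8C B2 D3 8C F2 91 91 80 E3 B2 A5

U+052D: 2-byte form → D4 AD.
U+0533: 2-byte form → D4 B3.
U+10A9: 3-byte form → E1 82 A9.
U+10332: 4-byte form → F0 90 8C B2.
U+04CC: 2-byte form → D3 8C.
U+91440: 4-byte form → F2 91 91 80.
U+3CA5: 3-byte form → E3 B2 A5.
Concatenated (20 bytes): D4 AD D4 B3 E1 82 A9 F0 90 8C B2 D3 8C F2 91 91 80 E3 B2 A5.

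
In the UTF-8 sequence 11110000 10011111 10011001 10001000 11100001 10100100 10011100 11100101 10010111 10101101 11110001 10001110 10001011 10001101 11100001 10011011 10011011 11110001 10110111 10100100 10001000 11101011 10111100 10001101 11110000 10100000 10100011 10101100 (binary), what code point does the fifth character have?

Offset 0: leading byte 0xF0 = 11110000 → 4-byte char #1 = F0 9F 99 88.
Offset 4: leading byte 0xE1 = 11100001 → 3-byte char #2 = E1 A4 9C.
Offset 7: leading byte 0xE5 = 11100101 → 3-byte char #3 = E5 97 AD.
Offset 10: leading byte 0xF1 = 11110001 → 4-byte char #4 = F1 8E 8B 8D.
Offset 14: leading byte 0xE1 = 11100001 → 3-byte char #5 = E1 9B 9B.
Leading byte 0xE1 = 11100001 matches 1110xxxx → 3-byte sequence.
Byte 1: 0xE1 = 11100001, payload 0001 (4 bits).
Byte 2: 0x9B = 10011011 (10xxxxxx ✓), payload 011011.
Byte 3: 0x9B = 10011011 (10xxxxxx ✓), payload 011011.
Concatenate: 0001011011011011 = 0x16DB (16 bits → U+16DB).

U+16DB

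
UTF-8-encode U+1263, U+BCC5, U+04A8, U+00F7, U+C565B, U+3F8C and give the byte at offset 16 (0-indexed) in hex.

U+1263 → 3-byte form E1 89 A3 at offsets 0–2.
U+BCC5 → 3-byte form EB B3 85 at offsets 3–5.
U+04A8 → 2-byte form D2 A8 at offsets 6–7.
U+00F7 → 2-byte form C3 B7 at offsets 8–9.
U+C565B → 4-byte form F3 85 99 9B at offsets 10–13.
U+3F8C → 3-byte form E3 BE 8C at offsets 14–16.
Offset 16 falls in char 6's range; it's byte 3 of E3 BE 8C = 0x8C.

0x8C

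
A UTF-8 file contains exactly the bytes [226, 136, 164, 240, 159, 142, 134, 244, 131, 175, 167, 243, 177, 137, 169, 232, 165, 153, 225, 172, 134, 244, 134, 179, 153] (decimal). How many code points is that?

Byte at offset 0: 0xE2 = 11100010 → 3-byte char (#1). Advance 3.
Byte at offset 3: 0xF0 = 11110000 → 4-byte char (#2). Advance 4.
Byte at offset 7: 0xF4 = 11110100 → 4-byte char (#3). Advance 4.
Byte at offset 11: 0xF3 = 11110011 → 4-byte char (#4). Advance 4.
Byte at offset 15: 0xE8 = 11101000 → 3-byte char (#5). Advance 3.
Byte at offset 18: 0xE1 = 11100001 → 3-byte char (#6). Advance 3.
Byte at offset 21: 0xF4 = 11110100 → 4-byte char (#7). Advance 4.
Reached end at offset 25 after 7 code points.

7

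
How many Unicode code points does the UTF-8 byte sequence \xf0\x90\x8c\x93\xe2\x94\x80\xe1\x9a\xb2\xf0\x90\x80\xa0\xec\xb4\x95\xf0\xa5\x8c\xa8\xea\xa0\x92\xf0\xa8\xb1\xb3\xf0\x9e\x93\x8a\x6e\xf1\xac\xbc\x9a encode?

11

Byte at offset 0: 0xF0 = 11110000 → 4-byte char (#1). Advance 4.
Byte at offset 4: 0xE2 = 11100010 → 3-byte char (#2). Advance 3.
Byte at offset 7: 0xE1 = 11100001 → 3-byte char (#3). Advance 3.
Byte at offset 10: 0xF0 = 11110000 → 4-byte char (#4). Advance 4.
Byte at offset 14: 0xEC = 11101100 → 3-byte char (#5). Advance 3.
Byte at offset 17: 0xF0 = 11110000 → 4-byte char (#6). Advance 4.
Byte at offset 21: 0xEA = 11101010 → 3-byte char (#7). Advance 3.
Byte at offset 24: 0xF0 = 11110000 → 4-byte char (#8). Advance 4.
Byte at offset 28: 0xF0 = 11110000 → 4-byte char (#9). Advance 4.
Byte at offset 32: 0x6E = 01101110 → 1-byte char (#10). Advance 1.
Byte at offset 33: 0xF1 = 11110001 → 4-byte char (#11). Advance 4.
Reached end at offset 37 after 11 code points.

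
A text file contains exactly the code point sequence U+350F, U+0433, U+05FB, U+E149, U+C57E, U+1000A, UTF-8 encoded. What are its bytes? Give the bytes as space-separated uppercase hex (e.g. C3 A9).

U+350F: 3-byte form → E3 94 8F.
U+0433: 2-byte form → D0 B3.
U+05FB: 2-byte form → D7 BB.
U+E149: 3-byte form → EE 85 89.
U+C57E: 3-byte form → EC 95 BE.
U+1000A: 4-byte form → F0 90 80 8A.
Concatenated (17 bytes): E3 94 8F D0 B3 D7 BB EE 85 89 EC 95 BE F0 90 80 8A.

E3 94 8F D0 B3 D7 BB EE 85 89 EC 95 BE F0 90 80 8A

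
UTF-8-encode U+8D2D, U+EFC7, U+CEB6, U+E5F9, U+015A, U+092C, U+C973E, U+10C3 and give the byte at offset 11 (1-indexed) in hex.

0x97

1-indexed offset 11 is 0-indexed offset 10.
U+8D2D → 3-byte form E8 B4 AD at offsets 0–2.
U+EFC7 → 3-byte form EE BF 87 at offsets 3–5.
U+CEB6 → 3-byte form EC BA B6 at offsets 6–8.
U+E5F9 → 3-byte form EE 97 B9 at offsets 9–11.
Offset 10 falls in char 4's range; it's byte 2 of EE 97 B9 = 0x97.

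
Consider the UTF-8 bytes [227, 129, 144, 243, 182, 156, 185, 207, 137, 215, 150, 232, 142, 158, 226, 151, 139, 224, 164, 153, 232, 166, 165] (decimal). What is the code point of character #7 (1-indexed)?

Offset 0: leading byte 0xE3 = 11100011 → 3-byte char #1 = E3 81 90.
Offset 3: leading byte 0xF3 = 11110011 → 4-byte char #2 = F3 B6 9C B9.
Offset 7: leading byte 0xCF = 11001111 → 2-byte char #3 = CF 89.
Offset 9: leading byte 0xD7 = 11010111 → 2-byte char #4 = D7 96.
Offset 11: leading byte 0xE8 = 11101000 → 3-byte char #5 = E8 8E 9E.
Offset 14: leading byte 0xE2 = 11100010 → 3-byte char #6 = E2 97 8B.
Offset 17: leading byte 0xE0 = 11100000 → 3-byte char #7 = E0 A4 99.
Leading byte 0xE0 = 11100000 matches 1110xxxx → 3-byte sequence.
Byte 1: 0xE0 = 11100000, payload 0000 (4 bits).
Byte 2: 0xA4 = 10100100 (10xxxxxx ✓), payload 100100.
Byte 3: 0x99 = 10011001 (10xxxxxx ✓), payload 011001.
Concatenate: 0000100100011001 = 0x919 (16 bits → U+0919).

U+0919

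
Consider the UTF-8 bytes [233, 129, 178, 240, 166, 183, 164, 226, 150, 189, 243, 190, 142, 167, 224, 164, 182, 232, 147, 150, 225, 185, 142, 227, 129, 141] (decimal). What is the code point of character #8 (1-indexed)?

Offset 0: leading byte 0xE9 = 11101001 → 3-byte char #1 = E9 81 B2.
Offset 3: leading byte 0xF0 = 11110000 → 4-byte char #2 = F0 A6 B7 A4.
Offset 7: leading byte 0xE2 = 11100010 → 3-byte char #3 = E2 96 BD.
Offset 10: leading byte 0xF3 = 11110011 → 4-byte char #4 = F3 BE 8E A7.
Offset 14: leading byte 0xE0 = 11100000 → 3-byte char #5 = E0 A4 B6.
Offset 17: leading byte 0xE8 = 11101000 → 3-byte char #6 = E8 93 96.
Offset 20: leading byte 0xE1 = 11100001 → 3-byte char #7 = E1 B9 8E.
Offset 23: leading byte 0xE3 = 11100011 → 3-byte char #8 = E3 81 8D.
Leading byte 0xE3 = 11100011 matches 1110xxxx → 3-byte sequence.
Byte 1: 0xE3 = 11100011, payload 0011 (4 bits).
Byte 2: 0x81 = 10000001 (10xxxxxx ✓), payload 000001.
Byte 3: 0x8D = 10001101 (10xxxxxx ✓), payload 001101.
Concatenate: 0011000001001101 = 0x304D (16 bits → U+304D).

U+304D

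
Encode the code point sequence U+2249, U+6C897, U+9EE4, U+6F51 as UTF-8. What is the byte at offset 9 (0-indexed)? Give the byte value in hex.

0xA4

U+2249 → 3-byte form E2 89 89 at offsets 0–2.
U+6C897 → 4-byte form F1 AC A2 97 at offsets 3–6.
U+9EE4 → 3-byte form E9 BB A4 at offsets 7–9.
Offset 9 falls in char 3's range; it's byte 3 of E9 BB A4 = 0xA4.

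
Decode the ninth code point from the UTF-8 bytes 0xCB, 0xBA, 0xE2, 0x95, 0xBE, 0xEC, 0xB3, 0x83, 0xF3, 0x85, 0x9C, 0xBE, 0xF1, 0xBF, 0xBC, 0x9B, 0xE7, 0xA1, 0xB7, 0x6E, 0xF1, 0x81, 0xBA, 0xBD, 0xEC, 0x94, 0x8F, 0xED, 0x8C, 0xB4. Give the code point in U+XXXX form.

Offset 0: leading byte 0xCB = 11001011 → 2-byte char #1 = CB BA.
Offset 2: leading byte 0xE2 = 11100010 → 3-byte char #2 = E2 95 BE.
Offset 5: leading byte 0xEC = 11101100 → 3-byte char #3 = EC B3 83.
Offset 8: leading byte 0xF3 = 11110011 → 4-byte char #4 = F3 85 9C BE.
Offset 12: leading byte 0xF1 = 11110001 → 4-byte char #5 = F1 BF BC 9B.
Offset 16: leading byte 0xE7 = 11100111 → 3-byte char #6 = E7 A1 B7.
Offset 19: leading byte 0x6E = 01101110 → 1-byte char #7 = 6E.
Offset 20: leading byte 0xF1 = 11110001 → 4-byte char #8 = F1 81 BA BD.
Offset 24: leading byte 0xEC = 11101100 → 3-byte char #9 = EC 94 8F.
Leading byte 0xEC = 11101100 matches 1110xxxx → 3-byte sequence.
Byte 1: 0xEC = 11101100, payload 1100 (4 bits).
Byte 2: 0x94 = 10010100 (10xxxxxx ✓), payload 010100.
Byte 3: 0x8F = 10001111 (10xxxxxx ✓), payload 001111.
Concatenate: 1100010100001111 = 0xC50F (16 bits → U+C50F).

U+C50F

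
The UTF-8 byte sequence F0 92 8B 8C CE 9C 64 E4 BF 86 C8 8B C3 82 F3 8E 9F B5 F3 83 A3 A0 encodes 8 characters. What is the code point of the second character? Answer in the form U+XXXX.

Offset 0: leading byte 0xF0 = 11110000 → 4-byte char #1 = F0 92 8B 8C.
Offset 4: leading byte 0xCE = 11001110 → 2-byte char #2 = CE 9C.
Leading byte 0xCE = 11001110 matches 110xxxxx → 2-byte sequence.
Byte 1: 0xCE = 11001110, payload 01110 (5 bits).
Byte 2: 0x9C = 10011100 (10xxxxxx ✓), payload 011100.
Concatenate: 01110011100 = 0x39C (11 bits → U+039C).

U+039C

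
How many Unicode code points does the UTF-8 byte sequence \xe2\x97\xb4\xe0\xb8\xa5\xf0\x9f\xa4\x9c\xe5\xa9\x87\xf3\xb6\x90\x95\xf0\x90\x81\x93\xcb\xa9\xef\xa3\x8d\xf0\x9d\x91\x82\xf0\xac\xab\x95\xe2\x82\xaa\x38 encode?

12

Byte at offset 0: 0xE2 = 11100010 → 3-byte char (#1). Advance 3.
Byte at offset 3: 0xE0 = 11100000 → 3-byte char (#2). Advance 3.
Byte at offset 6: 0xF0 = 11110000 → 4-byte char (#3). Advance 4.
Byte at offset 10: 0xE5 = 11100101 → 3-byte char (#4). Advance 3.
Byte at offset 13: 0xF3 = 11110011 → 4-byte char (#5). Advance 4.
Byte at offset 17: 0xF0 = 11110000 → 4-byte char (#6). Advance 4.
Byte at offset 21: 0xCB = 11001011 → 2-byte char (#7). Advance 2.
Byte at offset 23: 0xEF = 11101111 → 3-byte char (#8). Advance 3.
Byte at offset 26: 0xF0 = 11110000 → 4-byte char (#9). Advance 4.
Byte at offset 30: 0xF0 = 11110000 → 4-byte char (#10). Advance 4.
Byte at offset 34: 0xE2 = 11100010 → 3-byte char (#11). Advance 3.
Byte at offset 37: 0x38 = 00111000 → 1-byte char (#12). Advance 1.
Reached end at offset 38 after 12 code points.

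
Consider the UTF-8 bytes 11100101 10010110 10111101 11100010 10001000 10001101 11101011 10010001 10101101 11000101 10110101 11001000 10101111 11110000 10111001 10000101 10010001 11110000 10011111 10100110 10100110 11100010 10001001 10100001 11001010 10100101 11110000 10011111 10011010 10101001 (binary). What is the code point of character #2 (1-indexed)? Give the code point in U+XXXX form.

U+220D

Offset 0: leading byte 0xE5 = 11100101 → 3-byte char #1 = E5 96 BD.
Offset 3: leading byte 0xE2 = 11100010 → 3-byte char #2 = E2 88 8D.
Leading byte 0xE2 = 11100010 matches 1110xxxx → 3-byte sequence.
Byte 1: 0xE2 = 11100010, payload 0010 (4 bits).
Byte 2: 0x88 = 10001000 (10xxxxxx ✓), payload 001000.
Byte 3: 0x8D = 10001101 (10xxxxxx ✓), payload 001101.
Concatenate: 0010001000001101 = 0x220D (16 bits → U+220D).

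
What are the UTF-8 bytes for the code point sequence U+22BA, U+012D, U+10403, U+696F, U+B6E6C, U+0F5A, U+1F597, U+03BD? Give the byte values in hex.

U+22BA: 3-byte form → E2 8A BA.
U+012D: 2-byte form → C4 AD.
U+10403: 4-byte form → F0 90 90 83.
U+696F: 3-byte form → E6 A5 AF.
U+B6E6C: 4-byte form → F2 B6 B9 AC.
U+0F5A: 3-byte form → E0 BD 9A.
U+1F597: 4-byte form → F0 9F 96 97.
U+03BD: 2-byte form → CE BD.
Concatenated (25 bytes): E2 8A BA C4 AD F0 90 90 83 E6 A5 AF F2 B6 B9 AC E0 BD 9A F0 9F 96 97 CE BD.

E2 8A BA C4 AD F0 90 90 83 E6 A5 AF F2 B6 B9 AC E0 BD 9A F0 9F 96 97 CE BD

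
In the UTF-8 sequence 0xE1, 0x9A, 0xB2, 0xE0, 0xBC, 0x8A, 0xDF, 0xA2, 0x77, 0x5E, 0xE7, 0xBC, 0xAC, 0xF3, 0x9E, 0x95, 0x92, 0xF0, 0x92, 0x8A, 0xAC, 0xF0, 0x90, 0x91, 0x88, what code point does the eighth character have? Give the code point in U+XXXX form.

Offset 0: leading byte 0xE1 = 11100001 → 3-byte char #1 = E1 9A B2.
Offset 3: leading byte 0xE0 = 11100000 → 3-byte char #2 = E0 BC 8A.
Offset 6: leading byte 0xDF = 11011111 → 2-byte char #3 = DF A2.
Offset 8: leading byte 0x77 = 01110111 → 1-byte char #4 = 77.
Offset 9: leading byte 0x5E = 01011110 → 1-byte char #5 = 5E.
Offset 10: leading byte 0xE7 = 11100111 → 3-byte char #6 = E7 BC AC.
Offset 13: leading byte 0xF3 = 11110011 → 4-byte char #7 = F3 9E 95 92.
Offset 17: leading byte 0xF0 = 11110000 → 4-byte char #8 = F0 92 8A AC.
Leading byte 0xF0 = 11110000 matches 11110xxx → 4-byte sequence.
Byte 1: 0xF0 = 11110000, payload 000 (3 bits).
Byte 2: 0x92 = 10010010 (10xxxxxx ✓), payload 010010.
Byte 3: 0x8A = 10001010 (10xxxxxx ✓), payload 001010.
Byte 4: 0xAC = 10101100 (10xxxxxx ✓), payload 101100.
Concatenate: 000010010001010101100 = 0x122AC (21 bits → U+122AC).

U+122AC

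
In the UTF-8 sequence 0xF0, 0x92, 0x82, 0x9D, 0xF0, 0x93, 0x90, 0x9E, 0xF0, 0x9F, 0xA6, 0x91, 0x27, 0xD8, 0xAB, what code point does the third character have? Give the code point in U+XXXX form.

Offset 0: leading byte 0xF0 = 11110000 → 4-byte char #1 = F0 92 82 9D.
Offset 4: leading byte 0xF0 = 11110000 → 4-byte char #2 = F0 93 90 9E.
Offset 8: leading byte 0xF0 = 11110000 → 4-byte char #3 = F0 9F A6 91.
Leading byte 0xF0 = 11110000 matches 11110xxx → 4-byte sequence.
Byte 1: 0xF0 = 11110000, payload 000 (3 bits).
Byte 2: 0x9F = 10011111 (10xxxxxx ✓), payload 011111.
Byte 3: 0xA6 = 10100110 (10xxxxxx ✓), payload 100110.
Byte 4: 0x91 = 10010001 (10xxxxxx ✓), payload 010001.
Concatenate: 000011111100110010001 = 0x1F991 (21 bits → U+1F991).

U+1F991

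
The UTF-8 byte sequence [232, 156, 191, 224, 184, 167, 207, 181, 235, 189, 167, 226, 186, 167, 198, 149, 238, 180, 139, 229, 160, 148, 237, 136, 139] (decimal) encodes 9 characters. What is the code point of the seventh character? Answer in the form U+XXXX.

U+ED0B

Offset 0: leading byte 0xE8 = 11101000 → 3-byte char #1 = E8 9C BF.
Offset 3: leading byte 0xE0 = 11100000 → 3-byte char #2 = E0 B8 A7.
Offset 6: leading byte 0xCF = 11001111 → 2-byte char #3 = CF B5.
Offset 8: leading byte 0xEB = 11101011 → 3-byte char #4 = EB BD A7.
Offset 11: leading byte 0xE2 = 11100010 → 3-byte char #5 = E2 BA A7.
Offset 14: leading byte 0xC6 = 11000110 → 2-byte char #6 = C6 95.
Offset 16: leading byte 0xEE = 11101110 → 3-byte char #7 = EE B4 8B.
Leading byte 0xEE = 11101110 matches 1110xxxx → 3-byte sequence.
Byte 1: 0xEE = 11101110, payload 1110 (4 bits).
Byte 2: 0xB4 = 10110100 (10xxxxxx ✓), payload 110100.
Byte 3: 0x8B = 10001011 (10xxxxxx ✓), payload 001011.
Concatenate: 1110110100001011 = 0xED0B (16 bits → U+ED0B).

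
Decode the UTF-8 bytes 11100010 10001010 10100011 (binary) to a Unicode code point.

U+22A3

Leading byte 0xE2 = 11100010 matches 1110xxxx → 3-byte sequence.
Byte 1: 0xE2 = 11100010, payload 0010 (4 bits).
Byte 2: 0x8A = 10001010 (10xxxxxx ✓), payload 001010.
Byte 3: 0xA3 = 10100011 (10xxxxxx ✓), payload 100011.
Concatenate: 0010001010100011 = 0x22A3 (16 bits → U+22A3).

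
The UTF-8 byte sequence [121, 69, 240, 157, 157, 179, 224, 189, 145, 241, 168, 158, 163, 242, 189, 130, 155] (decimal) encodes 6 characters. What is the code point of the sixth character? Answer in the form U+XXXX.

U+BD09B

Offset 0: leading byte 0x79 = 01111001 → 1-byte char #1 = 79.
Offset 1: leading byte 0x45 = 01000101 → 1-byte char #2 = 45.
Offset 2: leading byte 0xF0 = 11110000 → 4-byte char #3 = F0 9D 9D B3.
Offset 6: leading byte 0xE0 = 11100000 → 3-byte char #4 = E0 BD 91.
Offset 9: leading byte 0xF1 = 11110001 → 4-byte char #5 = F1 A8 9E A3.
Offset 13: leading byte 0xF2 = 11110010 → 4-byte char #6 = F2 BD 82 9B.
Leading byte 0xF2 = 11110010 matches 11110xxx → 4-byte sequence.
Byte 1: 0xF2 = 11110010, payload 010 (3 bits).
Byte 2: 0xBD = 10111101 (10xxxxxx ✓), payload 111101.
Byte 3: 0x82 = 10000010 (10xxxxxx ✓), payload 000010.
Byte 4: 0x9B = 10011011 (10xxxxxx ✓), payload 011011.
Concatenate: 010111101000010011011 = 0xBD09B (21 bits → U+BD09B).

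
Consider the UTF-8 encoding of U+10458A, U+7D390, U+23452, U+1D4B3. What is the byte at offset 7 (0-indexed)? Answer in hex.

U+10458A → 4-byte form F4 84 96 8A at offsets 0–3.
U+7D390 → 4-byte form F1 BD 8E 90 at offsets 4–7.
Offset 7 falls in char 2's range; it's byte 4 of F1 BD 8E 90 = 0x90.

0x90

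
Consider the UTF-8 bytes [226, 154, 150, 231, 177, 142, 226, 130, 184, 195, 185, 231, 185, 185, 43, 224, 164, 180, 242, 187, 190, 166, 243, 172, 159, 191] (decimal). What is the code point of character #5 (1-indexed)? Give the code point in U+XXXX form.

Offset 0: leading byte 0xE2 = 11100010 → 3-byte char #1 = E2 9A 96.
Offset 3: leading byte 0xE7 = 11100111 → 3-byte char #2 = E7 B1 8E.
Offset 6: leading byte 0xE2 = 11100010 → 3-byte char #3 = E2 82 B8.
Offset 9: leading byte 0xC3 = 11000011 → 2-byte char #4 = C3 B9.
Offset 11: leading byte 0xE7 = 11100111 → 3-byte char #5 = E7 B9 B9.
Leading byte 0xE7 = 11100111 matches 1110xxxx → 3-byte sequence.
Byte 1: 0xE7 = 11100111, payload 0111 (4 bits).
Byte 2: 0xB9 = 10111001 (10xxxxxx ✓), payload 111001.
Byte 3: 0xB9 = 10111001 (10xxxxxx ✓), payload 111001.
Concatenate: 0111111001111001 = 0x7E79 (16 bits → U+7E79).

U+7E79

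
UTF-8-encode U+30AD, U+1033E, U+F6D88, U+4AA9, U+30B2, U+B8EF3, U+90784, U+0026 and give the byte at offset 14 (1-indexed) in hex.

0xA9

1-indexed offset 14 is 0-indexed offset 13.
U+30AD → 3-byte form E3 82 AD at offsets 0–2.
U+1033E → 4-byte form F0 90 8C BE at offsets 3–6.
U+F6D88 → 4-byte form F3 B6 B6 88 at offsets 7–10.
U+4AA9 → 3-byte form E4 AA A9 at offsets 11–13.
Offset 13 falls in char 4's range; it's byte 3 of E4 AA A9 = 0xA9.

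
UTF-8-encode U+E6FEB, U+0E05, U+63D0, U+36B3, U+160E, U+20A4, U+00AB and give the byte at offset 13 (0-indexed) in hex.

U+E6FEB → 4-byte form F3 A6 BF AB at offsets 0–3.
U+0E05 → 3-byte form E0 B8 85 at offsets 4–6.
U+63D0 → 3-byte form E6 8F 90 at offsets 7–9.
U+36B3 → 3-byte form E3 9A B3 at offsets 10–12.
U+160E → 3-byte form E1 98 8E at offsets 13–15.
Offset 13 falls in char 5's range; it's byte 1 of E1 98 8E = 0xE1.

0xE1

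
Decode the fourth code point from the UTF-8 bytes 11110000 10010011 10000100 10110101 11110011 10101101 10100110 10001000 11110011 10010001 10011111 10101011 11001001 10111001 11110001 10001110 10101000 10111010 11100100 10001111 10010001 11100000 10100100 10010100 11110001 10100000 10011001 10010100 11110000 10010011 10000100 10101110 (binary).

Offset 0: leading byte 0xF0 = 11110000 → 4-byte char #1 = F0 93 84 B5.
Offset 4: leading byte 0xF3 = 11110011 → 4-byte char #2 = F3 AD A6 88.
Offset 8: leading byte 0xF3 = 11110011 → 4-byte char #3 = F3 91 9F AB.
Offset 12: leading byte 0xC9 = 11001001 → 2-byte char #4 = C9 B9.
Leading byte 0xC9 = 11001001 matches 110xxxxx → 2-byte sequence.
Byte 1: 0xC9 = 11001001, payload 01001 (5 bits).
Byte 2: 0xB9 = 10111001 (10xxxxxx ✓), payload 111001.
Concatenate: 01001111001 = 0x279 (11 bits → U+0279).

U+0279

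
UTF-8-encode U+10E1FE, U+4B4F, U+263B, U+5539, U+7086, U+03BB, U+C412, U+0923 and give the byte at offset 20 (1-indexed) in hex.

0x90

1-indexed offset 20 is 0-indexed offset 19.
U+10E1FE → 4-byte form F4 8E 87 BE at offsets 0–3.
U+4B4F → 3-byte form E4 AD 8F at offsets 4–6.
U+263B → 3-byte form E2 98 BB at offsets 7–9.
U+5539 → 3-byte form E5 94 B9 at offsets 10–12.
U+7086 → 3-byte form E7 82 86 at offsets 13–15.
U+03BB → 2-byte form CE BB at offsets 16–17.
U+C412 → 3-byte form EC 90 92 at offsets 18–20.
Offset 19 falls in char 7's range; it's byte 2 of EC 90 92 = 0x90.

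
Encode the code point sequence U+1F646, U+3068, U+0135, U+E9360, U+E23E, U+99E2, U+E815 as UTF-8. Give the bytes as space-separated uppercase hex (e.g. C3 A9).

U+1F646: 4-byte form → F0 9F 99 86.
U+3068: 3-byte form → E3 81 A8.
U+0135: 2-byte form → C4 B5.
U+E9360: 4-byte form → F3 A9 8D A0.
U+E23E: 3-byte form → EE 88 BE.
U+99E2: 3-byte form → E9 A7 A2.
U+E815: 3-byte form → EE A0 95.
Concatenated (22 bytes): F0 9F 99 86 E3 81 A8 C4 B5 F3 A9 8D A0 EE 88 BE E9 A7 A2 EE A0 95.

F0 9F 99 86 E3 81 A8 C4 B5 F3 A9 8D A0 EE 88 BE E9 A7 A2 EE A0 95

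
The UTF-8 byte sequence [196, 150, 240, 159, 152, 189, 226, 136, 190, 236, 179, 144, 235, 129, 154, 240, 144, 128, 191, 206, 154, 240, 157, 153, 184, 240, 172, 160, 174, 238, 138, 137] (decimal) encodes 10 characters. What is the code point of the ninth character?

Offset 0: leading byte 0xC4 = 11000100 → 2-byte char #1 = C4 96.
Offset 2: leading byte 0xF0 = 11110000 → 4-byte char #2 = F0 9F 98 BD.
Offset 6: leading byte 0xE2 = 11100010 → 3-byte char #3 = E2 88 BE.
Offset 9: leading byte 0xEC = 11101100 → 3-byte char #4 = EC B3 90.
Offset 12: leading byte 0xEB = 11101011 → 3-byte char #5 = EB 81 9A.
Offset 15: leading byte 0xF0 = 11110000 → 4-byte char #6 = F0 90 80 BF.
Offset 19: leading byte 0xCE = 11001110 → 2-byte char #7 = CE 9A.
Offset 21: leading byte 0xF0 = 11110000 → 4-byte char #8 = F0 9D 99 B8.
Offset 25: leading byte 0xF0 = 11110000 → 4-byte char #9 = F0 AC A0 AE.
Leading byte 0xF0 = 11110000 matches 11110xxx → 4-byte sequence.
Byte 1: 0xF0 = 11110000, payload 000 (3 bits).
Byte 2: 0xAC = 10101100 (10xxxxxx ✓), payload 101100.
Byte 3: 0xA0 = 10100000 (10xxxxxx ✓), payload 100000.
Byte 4: 0xAE = 10101110 (10xxxxxx ✓), payload 101110.
Concatenate: 000101100100000101110 = 0x2C82E (21 bits → U+2C82E).

U+2C82E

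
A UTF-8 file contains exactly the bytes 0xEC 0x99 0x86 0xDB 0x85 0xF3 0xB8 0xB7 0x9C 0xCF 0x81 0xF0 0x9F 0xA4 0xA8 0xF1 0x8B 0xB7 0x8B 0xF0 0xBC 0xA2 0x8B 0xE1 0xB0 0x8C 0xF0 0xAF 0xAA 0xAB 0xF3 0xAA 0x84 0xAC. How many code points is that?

10

Byte at offset 0: 0xEC = 11101100 → 3-byte char (#1). Advance 3.
Byte at offset 3: 0xDB = 11011011 → 2-byte char (#2). Advance 2.
Byte at offset 5: 0xF3 = 11110011 → 4-byte char (#3). Advance 4.
Byte at offset 9: 0xCF = 11001111 → 2-byte char (#4). Advance 2.
Byte at offset 11: 0xF0 = 11110000 → 4-byte char (#5). Advance 4.
Byte at offset 15: 0xF1 = 11110001 → 4-byte char (#6). Advance 4.
Byte at offset 19: 0xF0 = 11110000 → 4-byte char (#7). Advance 4.
Byte at offset 23: 0xE1 = 11100001 → 3-byte char (#8). Advance 3.
Byte at offset 26: 0xF0 = 11110000 → 4-byte char (#9). Advance 4.
Byte at offset 30: 0xF3 = 11110011 → 4-byte char (#10). Advance 4.
Reached end at offset 34 after 10 code points.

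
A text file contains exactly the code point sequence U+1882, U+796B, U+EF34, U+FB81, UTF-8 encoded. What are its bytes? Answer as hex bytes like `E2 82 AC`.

E1 A2 82 E7 A5 AB EE BC B4 EF AE 81

U+1882: 3-byte form → E1 A2 82.
U+796B: 3-byte form → E7 A5 AB.
U+EF34: 3-byte form → EE BC B4.
U+FB81: 3-byte form → EF AE 81.
Concatenated (12 bytes): E1 A2 82 E7 A5 AB EE BC B4 EF AE 81.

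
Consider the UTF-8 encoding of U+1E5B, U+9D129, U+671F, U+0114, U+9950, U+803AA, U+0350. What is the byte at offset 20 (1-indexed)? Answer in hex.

1-indexed offset 20 is 0-indexed offset 19.
U+1E5B → 3-byte form E1 B9 9B at offsets 0–2.
U+9D129 → 4-byte form F2 9D 84 A9 at offsets 3–6.
U+671F → 3-byte form E6 9C 9F at offsets 7–9.
U+0114 → 2-byte form C4 94 at offsets 10–11.
U+9950 → 3-byte form E9 A5 90 at offsets 12–14.
U+803AA → 4-byte form F2 80 8E AA at offsets 15–18.
U+0350 → 2-byte form CD 90 at offsets 19–20.
Offset 19 falls in char 7's range; it's byte 1 of CD 90 = 0xCD.

0xCD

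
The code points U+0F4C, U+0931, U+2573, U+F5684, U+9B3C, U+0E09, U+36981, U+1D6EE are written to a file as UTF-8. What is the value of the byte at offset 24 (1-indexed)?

0xF0

1-indexed offset 24 is 0-indexed offset 23.
U+0F4C → 3-byte form E0 BD 8C at offsets 0–2.
U+0931 → 3-byte form E0 A4 B1 at offsets 3–5.
U+2573 → 3-byte form E2 95 B3 at offsets 6–8.
U+F5684 → 4-byte form F3 B5 9A 84 at offsets 9–12.
U+9B3C → 3-byte form E9 AC BC at offsets 13–15.
U+0E09 → 3-byte form E0 B8 89 at offsets 16–18.
U+36981 → 4-byte form F0 B6 A6 81 at offsets 19–22.
U+1D6EE → 4-byte form F0 9D 9B AE at offsets 23–26.
Offset 23 falls in char 8's range; it's byte 1 of F0 9D 9B AE = 0xF0.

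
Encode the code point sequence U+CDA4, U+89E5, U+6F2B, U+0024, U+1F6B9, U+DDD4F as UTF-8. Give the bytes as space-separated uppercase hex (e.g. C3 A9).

EC B6 A4 E8 A7 A5 E6 BC AB 24 F0 9F 9A B9 F3 9D B5 8F

U+CDA4: 3-byte form → EC B6 A4.
U+89E5: 3-byte form → E8 A7 A5.
U+6F2B: 3-byte form → E6 BC AB.
U+0024: 1-byte form → 24.
U+1F6B9: 4-byte form → F0 9F 9A B9.
U+DDD4F: 4-byte form → F3 9D B5 8F.
Concatenated (18 bytes): EC B6 A4 E8 A7 A5 E6 BC AB 24 F0 9F 9A B9 F3 9D B5 8F.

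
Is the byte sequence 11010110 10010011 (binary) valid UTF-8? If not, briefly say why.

Leading byte 0xD6 = 11010110 → 2-byte form.
Continuation bytes 0x93=10010011 all match 10xxxxxx.
Decoded value 0x593 is ≥ 0x80 (shortest form) and not a surrogate.

valid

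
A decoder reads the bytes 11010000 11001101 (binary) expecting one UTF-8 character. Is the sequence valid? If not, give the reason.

invalid (non-continuation byte where continuation expected)

Leading byte 0xD0 = 11010000 → 2-byte form.
Byte 2 is 0xCD = 11001101, which is not 10xxxxxx — expected a continuation byte.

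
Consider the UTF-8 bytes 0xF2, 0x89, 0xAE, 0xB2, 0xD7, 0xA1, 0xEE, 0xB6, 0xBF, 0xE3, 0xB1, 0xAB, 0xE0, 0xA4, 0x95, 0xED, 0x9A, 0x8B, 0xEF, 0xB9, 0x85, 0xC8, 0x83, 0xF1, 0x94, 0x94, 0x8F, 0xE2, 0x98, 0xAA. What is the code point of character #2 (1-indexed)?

U+05E1

Offset 0: leading byte 0xF2 = 11110010 → 4-byte char #1 = F2 89 AE B2.
Offset 4: leading byte 0xD7 = 11010111 → 2-byte char #2 = D7 A1.
Leading byte 0xD7 = 11010111 matches 110xxxxx → 2-byte sequence.
Byte 1: 0xD7 = 11010111, payload 10111 (5 bits).
Byte 2: 0xA1 = 10100001 (10xxxxxx ✓), payload 100001.
Concatenate: 10111100001 = 0x5E1 (11 bits → U+05E1).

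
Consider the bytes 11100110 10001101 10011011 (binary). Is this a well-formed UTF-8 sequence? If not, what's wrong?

Leading byte 0xE6 = 11100110 → 3-byte form.
Continuation bytes 0x8D=10001101, 0x9B=10011011 all match 10xxxxxx.
Decoded value 0x635B is ≥ 0x800 (shortest form) and not a surrogate.

valid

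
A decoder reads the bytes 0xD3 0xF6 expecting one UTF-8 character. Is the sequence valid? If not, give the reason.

Leading byte 0xD3 = 11010011 → 2-byte form.
Byte 2 is 0xF6 = 11110110, which is not 10xxxxxx — expected a continuation byte.

invalid (non-continuation byte where continuation expected)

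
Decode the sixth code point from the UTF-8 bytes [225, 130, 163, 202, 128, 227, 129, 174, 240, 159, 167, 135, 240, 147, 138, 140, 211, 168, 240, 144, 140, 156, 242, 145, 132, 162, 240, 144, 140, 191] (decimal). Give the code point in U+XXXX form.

U+04E8

Offset 0: leading byte 0xE1 = 11100001 → 3-byte char #1 = E1 82 A3.
Offset 3: leading byte 0xCA = 11001010 → 2-byte char #2 = CA 80.
Offset 5: leading byte 0xE3 = 11100011 → 3-byte char #3 = E3 81 AE.
Offset 8: leading byte 0xF0 = 11110000 → 4-byte char #4 = F0 9F A7 87.
Offset 12: leading byte 0xF0 = 11110000 → 4-byte char #5 = F0 93 8A 8C.
Offset 16: leading byte 0xD3 = 11010011 → 2-byte char #6 = D3 A8.
Leading byte 0xD3 = 11010011 matches 110xxxxx → 2-byte sequence.
Byte 1: 0xD3 = 11010011, payload 10011 (5 bits).
Byte 2: 0xA8 = 10101000 (10xxxxxx ✓), payload 101000.
Concatenate: 10011101000 = 0x4E8 (11 bits → U+04E8).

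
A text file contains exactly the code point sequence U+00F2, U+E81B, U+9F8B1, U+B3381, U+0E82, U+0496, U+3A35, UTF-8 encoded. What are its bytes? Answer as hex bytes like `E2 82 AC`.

U+00F2: 2-byte form → C3 B2.
U+E81B: 3-byte form → EE A0 9B.
U+9F8B1: 4-byte form → F2 9F A2 B1.
U+B3381: 4-byte form → F2 B3 8E 81.
U+0E82: 3-byte form → E0 BA 82.
U+0496: 2-byte form → D2 96.
U+3A35: 3-byte form → E3 A8 B5.
Concatenated (21 bytes): C3 B2 EE A0 9B F2 9F A2 B1 F2 B3 8E 81 E0 BA 82 D2 96 E3 A8 B5.

C3 B2 EE A0 9B F2 9F A2 B1 F2 B3 8E 81 E0 BA 82 D2 96 E3 A8 B5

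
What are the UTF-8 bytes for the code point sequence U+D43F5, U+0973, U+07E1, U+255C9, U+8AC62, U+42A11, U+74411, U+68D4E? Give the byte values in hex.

F3 94 8F B5 E0 A5 B3 DF A1 F0 A5 97 89 F2 8A B1 A2 F1 82 A8 91 F1 B4 90 91 F1 A8 B5 8E

U+D43F5: 4-byte form → F3 94 8F B5.
U+0973: 3-byte form → E0 A5 B3.
U+07E1: 2-byte form → DF A1.
U+255C9: 4-byte form → F0 A5 97 89.
U+8AC62: 4-byte form → F2 8A B1 A2.
U+42A11: 4-byte form → F1 82 A8 91.
U+74411: 4-byte form → F1 B4 90 91.
U+68D4E: 4-byte form → F1 A8 B5 8E.
Concatenated (29 bytes): F3 94 8F B5 E0 A5 B3 DF A1 F0 A5 97 89 F2 8A B1 A2 F1 82 A8 91 F1 B4 90 91 F1 A8 B5 8E.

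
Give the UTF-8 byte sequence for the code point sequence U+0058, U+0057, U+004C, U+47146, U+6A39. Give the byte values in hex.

58 57 4C F1 87 85 86 E6 A8 B9

U+0058: 1-byte form → 58.
U+0057: 1-byte form → 57.
U+004C: 1-byte form → 4C.
U+47146: 4-byte form → F1 87 85 86.
U+6A39: 3-byte form → E6 A8 B9.
Concatenated (10 bytes): 58 57 4C F1 87 85 86 E6 A8 B9.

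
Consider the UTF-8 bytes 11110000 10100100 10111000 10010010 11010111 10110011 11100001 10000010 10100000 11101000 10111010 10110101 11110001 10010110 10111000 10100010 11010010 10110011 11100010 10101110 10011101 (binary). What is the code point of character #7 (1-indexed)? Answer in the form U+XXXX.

Offset 0: leading byte 0xF0 = 11110000 → 4-byte char #1 = F0 A4 B8 92.
Offset 4: leading byte 0xD7 = 11010111 → 2-byte char #2 = D7 B3.
Offset 6: leading byte 0xE1 = 11100001 → 3-byte char #3 = E1 82 A0.
Offset 9: leading byte 0xE8 = 11101000 → 3-byte char #4 = E8 BA B5.
Offset 12: leading byte 0xF1 = 11110001 → 4-byte char #5 = F1 96 B8 A2.
Offset 16: leading byte 0xD2 = 11010010 → 2-byte char #6 = D2 B3.
Offset 18: leading byte 0xE2 = 11100010 → 3-byte char #7 = E2 AE 9D.
Leading byte 0xE2 = 11100010 matches 1110xxxx → 3-byte sequence.
Byte 1: 0xE2 = 11100010, payload 0010 (4 bits).
Byte 2: 0xAE = 10101110 (10xxxxxx ✓), payload 101110.
Byte 3: 0x9D = 10011101 (10xxxxxx ✓), payload 011101.
Concatenate: 0010101110011101 = 0x2B9D (16 bits → U+2B9D).

U+2B9D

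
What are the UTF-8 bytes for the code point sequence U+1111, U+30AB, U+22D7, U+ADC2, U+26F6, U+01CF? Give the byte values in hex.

E1 84 91 E3 82 AB E2 8B 97 EA B7 82 E2 9B B6 C7 8F

U+1111: 3-byte form → E1 84 91.
U+30AB: 3-byte form → E3 82 AB.
U+22D7: 3-byte form → E2 8B 97.
U+ADC2: 3-byte form → EA B7 82.
U+26F6: 3-byte form → E2 9B B6.
U+01CF: 2-byte form → C7 8F.
Concatenated (17 bytes): E1 84 91 E3 82 AB E2 8B 97 EA B7 82 E2 9B B6 C7 8F.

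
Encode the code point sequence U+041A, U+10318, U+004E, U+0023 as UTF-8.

U+041A: 2-byte form → D0 9A.
U+10318: 4-byte form → F0 90 8C 98.
U+004E: 1-byte form → 4E.
U+0023: 1-byte form → 23.
Concatenated (8 bytes): D0 9A F0 90 8C 98 4E 23.

D0 9A F0 90 8C 98 4E 23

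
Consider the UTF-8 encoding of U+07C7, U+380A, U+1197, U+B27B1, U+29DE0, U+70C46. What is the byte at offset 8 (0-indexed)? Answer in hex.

U+07C7 → 2-byte form DF 87 at offsets 0–1.
U+380A → 3-byte form E3 A0 8A at offsets 2–4.
U+1197 → 3-byte form E1 86 97 at offsets 5–7.
U+B27B1 → 4-byte form F2 B2 9E B1 at offsets 8–11.
Offset 8 falls in char 4's range; it's byte 1 of F2 B2 9E B1 = 0xF2.

0xF2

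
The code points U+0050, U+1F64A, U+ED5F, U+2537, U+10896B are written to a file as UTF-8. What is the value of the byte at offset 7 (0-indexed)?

U+0050 → 1-byte form 50 at offsets 0–0.
U+1F64A → 4-byte form F0 9F 99 8A at offsets 1–4.
U+ED5F → 3-byte form EE B5 9F at offsets 5–7.
Offset 7 falls in char 3's range; it's byte 3 of EE B5 9F = 0x9F.

0x9F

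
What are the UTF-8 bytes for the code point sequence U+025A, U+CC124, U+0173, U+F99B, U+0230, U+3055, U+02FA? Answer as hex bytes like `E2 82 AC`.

C9 9A F3 8C 84 A4 C5 B3 EF A6 9B C8 B0 E3 81 95 CB BA

U+025A: 2-byte form → C9 9A.
U+CC124: 4-byte form → F3 8C 84 A4.
U+0173: 2-byte form → C5 B3.
U+F99B: 3-byte form → EF A6 9B.
U+0230: 2-byte form → C8 B0.
U+3055: 3-byte form → E3 81 95.
U+02FA: 2-byte form → CB BA.
Concatenated (18 bytes): C9 9A F3 8C 84 A4 C5 B3 EF A6 9B C8 B0 E3 81 95 CB BA.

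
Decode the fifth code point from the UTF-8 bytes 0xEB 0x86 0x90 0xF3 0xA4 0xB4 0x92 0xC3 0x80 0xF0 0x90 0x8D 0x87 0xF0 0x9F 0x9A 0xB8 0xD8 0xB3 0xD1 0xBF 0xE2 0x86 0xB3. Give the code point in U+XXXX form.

U+1F6B8

Offset 0: leading byte 0xEB = 11101011 → 3-byte char #1 = EB 86 90.
Offset 3: leading byte 0xF3 = 11110011 → 4-byte char #2 = F3 A4 B4 92.
Offset 7: leading byte 0xC3 = 11000011 → 2-byte char #3 = C3 80.
Offset 9: leading byte 0xF0 = 11110000 → 4-byte char #4 = F0 90 8D 87.
Offset 13: leading byte 0xF0 = 11110000 → 4-byte char #5 = F0 9F 9A B8.
Leading byte 0xF0 = 11110000 matches 11110xxx → 4-byte sequence.
Byte 1: 0xF0 = 11110000, payload 000 (3 bits).
Byte 2: 0x9F = 10011111 (10xxxxxx ✓), payload 011111.
Byte 3: 0x9A = 10011010 (10xxxxxx ✓), payload 011010.
Byte 4: 0xB8 = 10111000 (10xxxxxx ✓), payload 111000.
Concatenate: 000011111011010111000 = 0x1F6B8 (21 bits → U+1F6B8).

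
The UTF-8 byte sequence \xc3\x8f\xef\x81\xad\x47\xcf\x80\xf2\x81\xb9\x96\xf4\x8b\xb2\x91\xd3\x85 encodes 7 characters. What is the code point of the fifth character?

Offset 0: leading byte 0xC3 = 11000011 → 2-byte char #1 = C3 8F.
Offset 2: leading byte 0xEF = 11101111 → 3-byte char #2 = EF 81 AD.
Offset 5: leading byte 0x47 = 01000111 → 1-byte char #3 = 47.
Offset 6: leading byte 0xCF = 11001111 → 2-byte char #4 = CF 80.
Offset 8: leading byte 0xF2 = 11110010 → 4-byte char #5 = F2 81 B9 96.
Leading byte 0xF2 = 11110010 matches 11110xxx → 4-byte sequence.
Byte 1: 0xF2 = 11110010, payload 010 (3 bits).
Byte 2: 0x81 = 10000001 (10xxxxxx ✓), payload 000001.
Byte 3: 0xB9 = 10111001 (10xxxxxx ✓), payload 111001.
Byte 4: 0x96 = 10010110 (10xxxxxx ✓), payload 010110.
Concatenate: 010000001111001010110 = 0x81E56 (21 bits → U+81E56).

U+81E56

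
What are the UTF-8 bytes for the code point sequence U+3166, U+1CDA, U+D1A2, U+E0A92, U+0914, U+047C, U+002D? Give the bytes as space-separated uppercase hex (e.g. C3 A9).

U+3166: 3-byte form → E3 85 A6.
U+1CDA: 3-byte form → E1 B3 9A.
U+D1A2: 3-byte form → ED 86 A2.
U+E0A92: 4-byte form → F3 A0 AA 92.
U+0914: 3-byte form → E0 A4 94.
U+047C: 2-byte form → D1 BC.
U+002D: 1-byte form → 2D.
Concatenated (19 bytes): E3 85 A6 E1 B3 9A ED 86 A2 F3 A0 AA 92 E0 A4 94 D1 BC 2D.

E3 85 A6 E1 B3 9A ED 86 A2 F3 A0 AA 92 E0 A4 94 D1 BC 2D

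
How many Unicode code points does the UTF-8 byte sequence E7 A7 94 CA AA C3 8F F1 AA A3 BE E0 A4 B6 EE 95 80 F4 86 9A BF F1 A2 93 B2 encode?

Byte at offset 0: 0xE7 = 11100111 → 3-byte char (#1). Advance 3.
Byte at offset 3: 0xCA = 11001010 → 2-byte char (#2). Advance 2.
Byte at offset 5: 0xC3 = 11000011 → 2-byte char (#3). Advance 2.
Byte at offset 7: 0xF1 = 11110001 → 4-byte char (#4). Advance 4.
Byte at offset 11: 0xE0 = 11100000 → 3-byte char (#5). Advance 3.
Byte at offset 14: 0xEE = 11101110 → 3-byte char (#6). Advance 3.
Byte at offset 17: 0xF4 = 11110100 → 4-byte char (#7). Advance 4.
Byte at offset 21: 0xF1 = 11110001 → 4-byte char (#8). Advance 4.
Reached end at offset 25 after 8 code points.

8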